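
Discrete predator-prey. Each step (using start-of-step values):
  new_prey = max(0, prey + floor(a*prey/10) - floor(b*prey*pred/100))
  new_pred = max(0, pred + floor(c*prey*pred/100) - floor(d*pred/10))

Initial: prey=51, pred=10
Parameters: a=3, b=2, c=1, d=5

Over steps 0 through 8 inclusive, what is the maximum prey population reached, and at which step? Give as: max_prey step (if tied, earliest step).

Answer: 76 5

Derivation:
Step 1: prey: 51+15-10=56; pred: 10+5-5=10
Step 2: prey: 56+16-11=61; pred: 10+5-5=10
Step 3: prey: 61+18-12=67; pred: 10+6-5=11
Step 4: prey: 67+20-14=73; pred: 11+7-5=13
Step 5: prey: 73+21-18=76; pred: 13+9-6=16
Step 6: prey: 76+22-24=74; pred: 16+12-8=20
Step 7: prey: 74+22-29=67; pred: 20+14-10=24
Step 8: prey: 67+20-32=55; pred: 24+16-12=28
Max prey = 76 at step 5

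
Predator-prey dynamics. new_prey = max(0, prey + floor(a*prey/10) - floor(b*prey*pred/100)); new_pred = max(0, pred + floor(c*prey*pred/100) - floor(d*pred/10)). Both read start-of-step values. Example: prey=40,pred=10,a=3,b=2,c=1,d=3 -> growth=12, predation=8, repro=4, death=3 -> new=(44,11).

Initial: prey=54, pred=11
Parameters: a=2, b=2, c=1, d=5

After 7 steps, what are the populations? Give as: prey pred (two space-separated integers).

Answer: 47 11

Derivation:
Step 1: prey: 54+10-11=53; pred: 11+5-5=11
Step 2: prey: 53+10-11=52; pred: 11+5-5=11
Step 3: prey: 52+10-11=51; pred: 11+5-5=11
Step 4: prey: 51+10-11=50; pred: 11+5-5=11
Step 5: prey: 50+10-11=49; pred: 11+5-5=11
Step 6: prey: 49+9-10=48; pred: 11+5-5=11
Step 7: prey: 48+9-10=47; pred: 11+5-5=11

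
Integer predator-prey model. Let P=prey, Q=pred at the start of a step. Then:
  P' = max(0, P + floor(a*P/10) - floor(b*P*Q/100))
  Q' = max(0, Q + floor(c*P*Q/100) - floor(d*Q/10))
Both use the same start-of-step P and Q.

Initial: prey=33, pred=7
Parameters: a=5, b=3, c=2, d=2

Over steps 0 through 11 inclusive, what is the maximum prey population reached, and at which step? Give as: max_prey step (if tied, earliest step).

Answer: 54 3

Derivation:
Step 1: prey: 33+16-6=43; pred: 7+4-1=10
Step 2: prey: 43+21-12=52; pred: 10+8-2=16
Step 3: prey: 52+26-24=54; pred: 16+16-3=29
Step 4: prey: 54+27-46=35; pred: 29+31-5=55
Step 5: prey: 35+17-57=0; pred: 55+38-11=82
Step 6: prey: 0+0-0=0; pred: 82+0-16=66
Step 7: prey: 0+0-0=0; pred: 66+0-13=53
Step 8: prey: 0+0-0=0; pred: 53+0-10=43
Step 9: prey: 0+0-0=0; pred: 43+0-8=35
Step 10: prey: 0+0-0=0; pred: 35+0-7=28
Step 11: prey: 0+0-0=0; pred: 28+0-5=23
Max prey = 54 at step 3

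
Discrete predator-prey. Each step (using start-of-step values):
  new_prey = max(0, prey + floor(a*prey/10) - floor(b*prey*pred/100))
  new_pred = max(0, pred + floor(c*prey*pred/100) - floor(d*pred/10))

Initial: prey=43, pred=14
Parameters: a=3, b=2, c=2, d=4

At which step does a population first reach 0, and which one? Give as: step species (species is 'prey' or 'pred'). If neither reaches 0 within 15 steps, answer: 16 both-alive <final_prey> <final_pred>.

Step 1: prey: 43+12-12=43; pred: 14+12-5=21
Step 2: prey: 43+12-18=37; pred: 21+18-8=31
Step 3: prey: 37+11-22=26; pred: 31+22-12=41
Step 4: prey: 26+7-21=12; pred: 41+21-16=46
Step 5: prey: 12+3-11=4; pred: 46+11-18=39
Step 6: prey: 4+1-3=2; pred: 39+3-15=27
Step 7: prey: 2+0-1=1; pred: 27+1-10=18
Step 8: prey: 1+0-0=1; pred: 18+0-7=11
Step 9: prey: 1+0-0=1; pred: 11+0-4=7
Step 10: prey: 1+0-0=1; pred: 7+0-2=5
Step 11: prey: 1+0-0=1; pred: 5+0-2=3
Step 12: prey: 1+0-0=1; pred: 3+0-1=2
Step 13: prey: 1+0-0=1; pred: 2+0-0=2
Steps 14-15: state stable at prey=1, pred=2 (no change)
No extinction within 15 steps

Answer: 16 both-alive 1 2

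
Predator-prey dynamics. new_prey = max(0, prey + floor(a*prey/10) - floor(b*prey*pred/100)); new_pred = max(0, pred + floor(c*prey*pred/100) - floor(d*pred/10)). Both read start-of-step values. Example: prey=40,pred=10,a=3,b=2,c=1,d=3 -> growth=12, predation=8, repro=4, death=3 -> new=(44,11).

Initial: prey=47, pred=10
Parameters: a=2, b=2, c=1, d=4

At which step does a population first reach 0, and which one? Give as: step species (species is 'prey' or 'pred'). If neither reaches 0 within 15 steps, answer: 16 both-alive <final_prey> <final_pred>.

Step 1: prey: 47+9-9=47; pred: 10+4-4=10
Steps 2-15: state stable at prey=47, pred=10 (no change)
No extinction within 15 steps

Answer: 16 both-alive 47 10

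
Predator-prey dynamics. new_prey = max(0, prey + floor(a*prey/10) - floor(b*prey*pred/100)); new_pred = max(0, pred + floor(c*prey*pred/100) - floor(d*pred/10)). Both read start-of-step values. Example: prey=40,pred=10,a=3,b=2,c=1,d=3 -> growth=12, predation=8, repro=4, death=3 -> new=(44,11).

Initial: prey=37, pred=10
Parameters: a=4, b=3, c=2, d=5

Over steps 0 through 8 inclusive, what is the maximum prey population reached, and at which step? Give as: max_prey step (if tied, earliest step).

Answer: 42 2

Derivation:
Step 1: prey: 37+14-11=40; pred: 10+7-5=12
Step 2: prey: 40+16-14=42; pred: 12+9-6=15
Step 3: prey: 42+16-18=40; pred: 15+12-7=20
Step 4: prey: 40+16-24=32; pred: 20+16-10=26
Step 5: prey: 32+12-24=20; pred: 26+16-13=29
Step 6: prey: 20+8-17=11; pred: 29+11-14=26
Step 7: prey: 11+4-8=7; pred: 26+5-13=18
Step 8: prey: 7+2-3=6; pred: 18+2-9=11
Max prey = 42 at step 2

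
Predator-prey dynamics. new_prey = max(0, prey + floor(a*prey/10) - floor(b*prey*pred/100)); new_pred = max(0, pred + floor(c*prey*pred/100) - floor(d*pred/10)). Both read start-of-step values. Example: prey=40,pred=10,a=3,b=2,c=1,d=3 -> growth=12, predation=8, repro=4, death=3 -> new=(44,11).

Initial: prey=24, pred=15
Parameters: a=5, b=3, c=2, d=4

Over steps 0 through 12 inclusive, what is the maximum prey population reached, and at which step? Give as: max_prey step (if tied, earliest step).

Answer: 27 2

Derivation:
Step 1: prey: 24+12-10=26; pred: 15+7-6=16
Step 2: prey: 26+13-12=27; pred: 16+8-6=18
Step 3: prey: 27+13-14=26; pred: 18+9-7=20
Step 4: prey: 26+13-15=24; pred: 20+10-8=22
Step 5: prey: 24+12-15=21; pred: 22+10-8=24
Step 6: prey: 21+10-15=16; pred: 24+10-9=25
Step 7: prey: 16+8-12=12; pred: 25+8-10=23
Step 8: prey: 12+6-8=10; pred: 23+5-9=19
Step 9: prey: 10+5-5=10; pred: 19+3-7=15
Step 10: prey: 10+5-4=11; pred: 15+3-6=12
Step 11: prey: 11+5-3=13; pred: 12+2-4=10
Step 12: prey: 13+6-3=16; pred: 10+2-4=8
Max prey = 27 at step 2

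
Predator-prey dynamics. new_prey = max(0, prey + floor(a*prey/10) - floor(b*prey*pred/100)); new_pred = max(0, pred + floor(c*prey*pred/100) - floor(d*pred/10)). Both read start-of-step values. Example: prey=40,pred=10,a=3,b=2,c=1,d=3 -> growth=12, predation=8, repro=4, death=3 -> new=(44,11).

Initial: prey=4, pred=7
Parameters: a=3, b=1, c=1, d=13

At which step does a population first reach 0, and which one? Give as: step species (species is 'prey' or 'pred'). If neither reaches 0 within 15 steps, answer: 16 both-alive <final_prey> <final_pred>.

Answer: 1 pred

Derivation:
Step 1: prey: 4+1-0=5; pred: 7+0-9=0
First extinction: pred at step 1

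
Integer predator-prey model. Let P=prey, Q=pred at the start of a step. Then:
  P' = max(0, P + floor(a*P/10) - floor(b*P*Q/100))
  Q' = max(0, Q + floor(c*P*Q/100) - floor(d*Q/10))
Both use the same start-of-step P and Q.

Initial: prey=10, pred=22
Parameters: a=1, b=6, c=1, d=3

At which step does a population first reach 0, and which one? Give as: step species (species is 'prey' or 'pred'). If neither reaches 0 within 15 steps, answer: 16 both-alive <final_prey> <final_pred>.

Step 1: prey: 10+1-13=0; pred: 22+2-6=18
First extinction: prey at step 1

Answer: 1 prey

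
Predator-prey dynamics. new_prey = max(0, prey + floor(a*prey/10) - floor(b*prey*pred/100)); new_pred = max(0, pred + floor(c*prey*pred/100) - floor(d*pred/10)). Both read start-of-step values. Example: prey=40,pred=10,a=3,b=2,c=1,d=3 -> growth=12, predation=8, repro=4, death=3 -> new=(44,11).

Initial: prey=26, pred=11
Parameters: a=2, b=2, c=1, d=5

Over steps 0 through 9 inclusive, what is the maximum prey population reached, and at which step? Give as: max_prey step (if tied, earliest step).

Step 1: prey: 26+5-5=26; pred: 11+2-5=8
Step 2: prey: 26+5-4=27; pred: 8+2-4=6
Step 3: prey: 27+5-3=29; pred: 6+1-3=4
Step 4: prey: 29+5-2=32; pred: 4+1-2=3
Step 5: prey: 32+6-1=37; pred: 3+0-1=2
Step 6: prey: 37+7-1=43; pred: 2+0-1=1
Step 7: prey: 43+8-0=51; pred: 1+0-0=1
Step 8: prey: 51+10-1=60; pred: 1+0-0=1
Step 9: prey: 60+12-1=71; pred: 1+0-0=1
Max prey = 71 at step 9

Answer: 71 9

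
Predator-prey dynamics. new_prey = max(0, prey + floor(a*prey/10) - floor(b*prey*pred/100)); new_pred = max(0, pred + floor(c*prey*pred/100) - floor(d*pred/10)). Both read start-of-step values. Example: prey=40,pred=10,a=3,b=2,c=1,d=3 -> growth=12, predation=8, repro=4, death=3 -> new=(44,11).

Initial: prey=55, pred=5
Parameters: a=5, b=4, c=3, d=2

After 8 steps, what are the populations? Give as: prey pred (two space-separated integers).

Answer: 0 45

Derivation:
Step 1: prey: 55+27-11=71; pred: 5+8-1=12
Step 2: prey: 71+35-34=72; pred: 12+25-2=35
Step 3: prey: 72+36-100=8; pred: 35+75-7=103
Step 4: prey: 8+4-32=0; pred: 103+24-20=107
Step 5: prey: 0+0-0=0; pred: 107+0-21=86
Step 6: prey: 0+0-0=0; pred: 86+0-17=69
Step 7: prey: 0+0-0=0; pred: 69+0-13=56
Step 8: prey: 0+0-0=0; pred: 56+0-11=45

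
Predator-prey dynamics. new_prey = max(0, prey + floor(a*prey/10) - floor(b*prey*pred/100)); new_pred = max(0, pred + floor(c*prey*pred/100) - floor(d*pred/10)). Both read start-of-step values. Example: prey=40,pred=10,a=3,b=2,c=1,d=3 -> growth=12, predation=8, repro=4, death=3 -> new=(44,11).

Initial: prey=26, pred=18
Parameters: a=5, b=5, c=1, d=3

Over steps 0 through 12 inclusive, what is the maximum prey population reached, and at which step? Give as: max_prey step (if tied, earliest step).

Step 1: prey: 26+13-23=16; pred: 18+4-5=17
Step 2: prey: 16+8-13=11; pred: 17+2-5=14
Step 3: prey: 11+5-7=9; pred: 14+1-4=11
Step 4: prey: 9+4-4=9; pred: 11+0-3=8
Step 5: prey: 9+4-3=10; pred: 8+0-2=6
Step 6: prey: 10+5-3=12; pred: 6+0-1=5
Step 7: prey: 12+6-3=15; pred: 5+0-1=4
Step 8: prey: 15+7-3=19; pred: 4+0-1=3
Step 9: prey: 19+9-2=26; pred: 3+0-0=3
Step 10: prey: 26+13-3=36; pred: 3+0-0=3
Step 11: prey: 36+18-5=49; pred: 3+1-0=4
Step 12: prey: 49+24-9=64; pred: 4+1-1=4
Max prey = 64 at step 12

Answer: 64 12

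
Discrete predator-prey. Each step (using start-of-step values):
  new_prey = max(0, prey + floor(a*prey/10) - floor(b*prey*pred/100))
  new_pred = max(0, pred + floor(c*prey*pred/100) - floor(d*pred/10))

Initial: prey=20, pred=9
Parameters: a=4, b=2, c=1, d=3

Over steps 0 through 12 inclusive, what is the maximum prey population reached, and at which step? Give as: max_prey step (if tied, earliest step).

Answer: 80 8

Derivation:
Step 1: prey: 20+8-3=25; pred: 9+1-2=8
Step 2: prey: 25+10-4=31; pred: 8+2-2=8
Step 3: prey: 31+12-4=39; pred: 8+2-2=8
Step 4: prey: 39+15-6=48; pred: 8+3-2=9
Step 5: prey: 48+19-8=59; pred: 9+4-2=11
Step 6: prey: 59+23-12=70; pred: 11+6-3=14
Step 7: prey: 70+28-19=79; pred: 14+9-4=19
Step 8: prey: 79+31-30=80; pred: 19+15-5=29
Step 9: prey: 80+32-46=66; pred: 29+23-8=44
Step 10: prey: 66+26-58=34; pred: 44+29-13=60
Step 11: prey: 34+13-40=7; pred: 60+20-18=62
Step 12: prey: 7+2-8=1; pred: 62+4-18=48
Max prey = 80 at step 8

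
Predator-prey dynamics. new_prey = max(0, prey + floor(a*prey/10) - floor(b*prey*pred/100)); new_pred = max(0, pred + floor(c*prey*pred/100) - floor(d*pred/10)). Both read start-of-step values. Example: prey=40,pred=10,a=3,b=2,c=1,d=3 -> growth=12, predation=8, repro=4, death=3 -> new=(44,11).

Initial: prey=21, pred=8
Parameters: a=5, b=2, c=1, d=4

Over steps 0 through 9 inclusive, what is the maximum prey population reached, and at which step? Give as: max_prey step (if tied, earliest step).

Answer: 214 8

Derivation:
Step 1: prey: 21+10-3=28; pred: 8+1-3=6
Step 2: prey: 28+14-3=39; pred: 6+1-2=5
Step 3: prey: 39+19-3=55; pred: 5+1-2=4
Step 4: prey: 55+27-4=78; pred: 4+2-1=5
Step 5: prey: 78+39-7=110; pred: 5+3-2=6
Step 6: prey: 110+55-13=152; pred: 6+6-2=10
Step 7: prey: 152+76-30=198; pred: 10+15-4=21
Step 8: prey: 198+99-83=214; pred: 21+41-8=54
Step 9: prey: 214+107-231=90; pred: 54+115-21=148
Max prey = 214 at step 8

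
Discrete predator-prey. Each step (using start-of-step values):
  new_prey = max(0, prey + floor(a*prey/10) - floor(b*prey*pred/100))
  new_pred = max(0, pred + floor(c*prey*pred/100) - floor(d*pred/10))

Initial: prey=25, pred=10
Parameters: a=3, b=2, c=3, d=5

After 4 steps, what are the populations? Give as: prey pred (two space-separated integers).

Answer: 25 29

Derivation:
Step 1: prey: 25+7-5=27; pred: 10+7-5=12
Step 2: prey: 27+8-6=29; pred: 12+9-6=15
Step 3: prey: 29+8-8=29; pred: 15+13-7=21
Step 4: prey: 29+8-12=25; pred: 21+18-10=29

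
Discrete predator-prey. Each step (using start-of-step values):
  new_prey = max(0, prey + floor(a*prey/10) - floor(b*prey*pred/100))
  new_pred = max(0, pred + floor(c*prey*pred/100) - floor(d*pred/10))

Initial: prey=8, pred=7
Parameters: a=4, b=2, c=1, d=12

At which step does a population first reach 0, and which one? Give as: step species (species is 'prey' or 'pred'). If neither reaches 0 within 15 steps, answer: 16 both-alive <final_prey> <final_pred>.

Answer: 1 pred

Derivation:
Step 1: prey: 8+3-1=10; pred: 7+0-8=0
First extinction: pred at step 1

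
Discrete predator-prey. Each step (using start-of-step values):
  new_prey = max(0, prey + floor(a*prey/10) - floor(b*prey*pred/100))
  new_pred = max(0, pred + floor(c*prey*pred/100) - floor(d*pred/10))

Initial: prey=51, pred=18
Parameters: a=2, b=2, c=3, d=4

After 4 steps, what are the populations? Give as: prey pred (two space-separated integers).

Answer: 0 51

Derivation:
Step 1: prey: 51+10-18=43; pred: 18+27-7=38
Step 2: prey: 43+8-32=19; pred: 38+49-15=72
Step 3: prey: 19+3-27=0; pred: 72+41-28=85
Step 4: prey: 0+0-0=0; pred: 85+0-34=51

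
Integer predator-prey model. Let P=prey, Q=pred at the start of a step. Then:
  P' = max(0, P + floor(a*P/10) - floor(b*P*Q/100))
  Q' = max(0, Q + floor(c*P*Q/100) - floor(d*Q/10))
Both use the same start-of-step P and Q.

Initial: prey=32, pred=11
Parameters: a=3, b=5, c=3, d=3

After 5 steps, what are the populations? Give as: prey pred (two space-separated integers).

Step 1: prey: 32+9-17=24; pred: 11+10-3=18
Step 2: prey: 24+7-21=10; pred: 18+12-5=25
Step 3: prey: 10+3-12=1; pred: 25+7-7=25
Step 4: prey: 1+0-1=0; pred: 25+0-7=18
Step 5: prey: 0+0-0=0; pred: 18+0-5=13

Answer: 0 13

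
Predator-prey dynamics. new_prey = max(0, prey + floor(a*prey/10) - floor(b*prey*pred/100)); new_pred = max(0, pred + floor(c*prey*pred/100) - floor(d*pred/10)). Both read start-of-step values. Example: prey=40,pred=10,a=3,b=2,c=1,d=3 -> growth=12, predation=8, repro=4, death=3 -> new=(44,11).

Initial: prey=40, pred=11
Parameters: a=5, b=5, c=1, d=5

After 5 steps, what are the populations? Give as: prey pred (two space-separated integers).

Answer: 59 5

Derivation:
Step 1: prey: 40+20-22=38; pred: 11+4-5=10
Step 2: prey: 38+19-19=38; pred: 10+3-5=8
Step 3: prey: 38+19-15=42; pred: 8+3-4=7
Step 4: prey: 42+21-14=49; pred: 7+2-3=6
Step 5: prey: 49+24-14=59; pred: 6+2-3=5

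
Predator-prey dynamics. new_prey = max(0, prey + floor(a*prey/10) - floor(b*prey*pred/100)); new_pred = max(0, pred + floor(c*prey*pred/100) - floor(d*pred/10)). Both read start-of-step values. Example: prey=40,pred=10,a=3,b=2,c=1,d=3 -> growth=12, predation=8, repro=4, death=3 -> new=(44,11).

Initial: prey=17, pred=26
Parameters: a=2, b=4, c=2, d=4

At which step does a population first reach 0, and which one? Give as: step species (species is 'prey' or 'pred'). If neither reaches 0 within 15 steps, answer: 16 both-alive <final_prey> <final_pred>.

Answer: 16 both-alive 1 2

Derivation:
Step 1: prey: 17+3-17=3; pred: 26+8-10=24
Step 2: prey: 3+0-2=1; pred: 24+1-9=16
Step 3: prey: 1+0-0=1; pred: 16+0-6=10
Step 4: prey: 1+0-0=1; pred: 10+0-4=6
Step 5: prey: 1+0-0=1; pred: 6+0-2=4
Step 6: prey: 1+0-0=1; pred: 4+0-1=3
Step 7: prey: 1+0-0=1; pred: 3+0-1=2
Step 8: prey: 1+0-0=1; pred: 2+0-0=2
Steps 9-15: state stable at prey=1, pred=2 (no change)
No extinction within 15 steps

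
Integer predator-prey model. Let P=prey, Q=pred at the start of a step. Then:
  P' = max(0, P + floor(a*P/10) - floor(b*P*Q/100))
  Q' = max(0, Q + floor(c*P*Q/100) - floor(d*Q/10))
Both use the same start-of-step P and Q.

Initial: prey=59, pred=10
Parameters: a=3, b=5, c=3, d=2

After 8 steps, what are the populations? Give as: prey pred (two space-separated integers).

Step 1: prey: 59+17-29=47; pred: 10+17-2=25
Step 2: prey: 47+14-58=3; pred: 25+35-5=55
Step 3: prey: 3+0-8=0; pred: 55+4-11=48
Step 4: prey: 0+0-0=0; pred: 48+0-9=39
Step 5: prey: 0+0-0=0; pred: 39+0-7=32
Step 6: prey: 0+0-0=0; pred: 32+0-6=26
Step 7: prey: 0+0-0=0; pred: 26+0-5=21
Step 8: prey: 0+0-0=0; pred: 21+0-4=17

Answer: 0 17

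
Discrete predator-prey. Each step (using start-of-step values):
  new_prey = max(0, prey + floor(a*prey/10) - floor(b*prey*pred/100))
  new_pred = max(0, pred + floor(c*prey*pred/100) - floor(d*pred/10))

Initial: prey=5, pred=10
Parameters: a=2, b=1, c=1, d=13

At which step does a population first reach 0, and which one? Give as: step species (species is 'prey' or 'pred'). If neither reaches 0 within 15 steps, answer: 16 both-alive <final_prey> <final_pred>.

Answer: 1 pred

Derivation:
Step 1: prey: 5+1-0=6; pred: 10+0-13=0
First extinction: pred at step 1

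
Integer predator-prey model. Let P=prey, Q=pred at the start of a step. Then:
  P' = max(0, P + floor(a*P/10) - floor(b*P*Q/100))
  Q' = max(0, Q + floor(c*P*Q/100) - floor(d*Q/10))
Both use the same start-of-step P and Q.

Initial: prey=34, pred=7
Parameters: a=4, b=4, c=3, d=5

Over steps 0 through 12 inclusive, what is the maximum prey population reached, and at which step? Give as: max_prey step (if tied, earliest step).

Answer: 38 1

Derivation:
Step 1: prey: 34+13-9=38; pred: 7+7-3=11
Step 2: prey: 38+15-16=37; pred: 11+12-5=18
Step 3: prey: 37+14-26=25; pred: 18+19-9=28
Step 4: prey: 25+10-28=7; pred: 28+21-14=35
Step 5: prey: 7+2-9=0; pred: 35+7-17=25
Step 6: prey: 0+0-0=0; pred: 25+0-12=13
Step 7: prey: 0+0-0=0; pred: 13+0-6=7
Step 8: prey: 0+0-0=0; pred: 7+0-3=4
Step 9: prey: 0+0-0=0; pred: 4+0-2=2
Step 10: prey: 0+0-0=0; pred: 2+0-1=1
Step 11: prey: 0+0-0=0; pred: 1+0-0=1
Step 12: prey: 0+0-0=0; pred: 1+0-0=1
Max prey = 38 at step 1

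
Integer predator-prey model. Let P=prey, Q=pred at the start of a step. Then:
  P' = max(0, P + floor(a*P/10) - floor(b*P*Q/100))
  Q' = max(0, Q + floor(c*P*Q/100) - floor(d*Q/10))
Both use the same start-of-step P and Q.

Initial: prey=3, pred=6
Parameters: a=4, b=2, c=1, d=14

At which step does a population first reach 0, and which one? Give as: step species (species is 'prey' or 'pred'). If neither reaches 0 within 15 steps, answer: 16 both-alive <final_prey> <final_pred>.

Answer: 1 pred

Derivation:
Step 1: prey: 3+1-0=4; pred: 6+0-8=0
First extinction: pred at step 1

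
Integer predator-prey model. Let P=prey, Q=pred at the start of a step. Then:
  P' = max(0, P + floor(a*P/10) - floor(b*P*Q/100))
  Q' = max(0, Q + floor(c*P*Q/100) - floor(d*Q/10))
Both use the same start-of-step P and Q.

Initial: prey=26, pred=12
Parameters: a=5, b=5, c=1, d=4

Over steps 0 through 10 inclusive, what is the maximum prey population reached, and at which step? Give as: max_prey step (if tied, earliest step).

Answer: 102 10

Derivation:
Step 1: prey: 26+13-15=24; pred: 12+3-4=11
Step 2: prey: 24+12-13=23; pred: 11+2-4=9
Step 3: prey: 23+11-10=24; pred: 9+2-3=8
Step 4: prey: 24+12-9=27; pred: 8+1-3=6
Step 5: prey: 27+13-8=32; pred: 6+1-2=5
Step 6: prey: 32+16-8=40; pred: 5+1-2=4
Step 7: prey: 40+20-8=52; pred: 4+1-1=4
Step 8: prey: 52+26-10=68; pred: 4+2-1=5
Step 9: prey: 68+34-17=85; pred: 5+3-2=6
Step 10: prey: 85+42-25=102; pred: 6+5-2=9
Max prey = 102 at step 10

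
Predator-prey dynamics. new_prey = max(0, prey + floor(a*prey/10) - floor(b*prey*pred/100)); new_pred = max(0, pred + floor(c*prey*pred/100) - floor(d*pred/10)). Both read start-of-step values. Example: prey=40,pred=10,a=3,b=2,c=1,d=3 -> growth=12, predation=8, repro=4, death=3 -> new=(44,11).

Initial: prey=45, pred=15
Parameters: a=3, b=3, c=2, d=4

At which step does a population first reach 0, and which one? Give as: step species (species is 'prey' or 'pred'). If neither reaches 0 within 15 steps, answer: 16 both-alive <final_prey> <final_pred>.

Step 1: prey: 45+13-20=38; pred: 15+13-6=22
Step 2: prey: 38+11-25=24; pred: 22+16-8=30
Step 3: prey: 24+7-21=10; pred: 30+14-12=32
Step 4: prey: 10+3-9=4; pred: 32+6-12=26
Step 5: prey: 4+1-3=2; pred: 26+2-10=18
Step 6: prey: 2+0-1=1; pred: 18+0-7=11
Step 7: prey: 1+0-0=1; pred: 11+0-4=7
Step 8: prey: 1+0-0=1; pred: 7+0-2=5
Step 9: prey: 1+0-0=1; pred: 5+0-2=3
Step 10: prey: 1+0-0=1; pred: 3+0-1=2
Step 11: prey: 1+0-0=1; pred: 2+0-0=2
Steps 12-15: state stable at prey=1, pred=2 (no change)
No extinction within 15 steps

Answer: 16 both-alive 1 2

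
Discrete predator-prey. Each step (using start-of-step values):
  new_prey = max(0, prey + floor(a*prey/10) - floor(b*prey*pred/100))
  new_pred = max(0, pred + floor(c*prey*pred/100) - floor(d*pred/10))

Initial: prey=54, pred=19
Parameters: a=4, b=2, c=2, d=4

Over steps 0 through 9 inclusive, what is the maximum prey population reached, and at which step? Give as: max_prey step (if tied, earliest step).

Answer: 55 1

Derivation:
Step 1: prey: 54+21-20=55; pred: 19+20-7=32
Step 2: prey: 55+22-35=42; pred: 32+35-12=55
Step 3: prey: 42+16-46=12; pred: 55+46-22=79
Step 4: prey: 12+4-18=0; pred: 79+18-31=66
Step 5: prey: 0+0-0=0; pred: 66+0-26=40
Step 6: prey: 0+0-0=0; pred: 40+0-16=24
Step 7: prey: 0+0-0=0; pred: 24+0-9=15
Step 8: prey: 0+0-0=0; pred: 15+0-6=9
Step 9: prey: 0+0-0=0; pred: 9+0-3=6
Max prey = 55 at step 1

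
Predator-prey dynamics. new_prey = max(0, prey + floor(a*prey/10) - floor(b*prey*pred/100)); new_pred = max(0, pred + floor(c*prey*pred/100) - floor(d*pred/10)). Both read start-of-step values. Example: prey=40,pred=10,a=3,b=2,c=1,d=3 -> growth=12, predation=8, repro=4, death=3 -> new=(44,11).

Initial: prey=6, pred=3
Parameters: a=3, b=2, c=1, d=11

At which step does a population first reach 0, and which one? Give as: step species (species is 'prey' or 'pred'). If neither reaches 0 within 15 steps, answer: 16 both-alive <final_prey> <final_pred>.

Step 1: prey: 6+1-0=7; pred: 3+0-3=0
First extinction: pred at step 1

Answer: 1 pred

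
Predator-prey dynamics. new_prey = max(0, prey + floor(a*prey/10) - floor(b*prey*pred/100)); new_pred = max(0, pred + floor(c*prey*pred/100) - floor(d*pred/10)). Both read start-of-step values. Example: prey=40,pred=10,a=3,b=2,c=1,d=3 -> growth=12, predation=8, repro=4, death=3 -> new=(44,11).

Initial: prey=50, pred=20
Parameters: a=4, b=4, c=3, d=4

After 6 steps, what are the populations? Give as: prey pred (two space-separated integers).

Step 1: prey: 50+20-40=30; pred: 20+30-8=42
Step 2: prey: 30+12-50=0; pred: 42+37-16=63
Step 3: prey: 0+0-0=0; pred: 63+0-25=38
Step 4: prey: 0+0-0=0; pred: 38+0-15=23
Step 5: prey: 0+0-0=0; pred: 23+0-9=14
Step 6: prey: 0+0-0=0; pred: 14+0-5=9

Answer: 0 9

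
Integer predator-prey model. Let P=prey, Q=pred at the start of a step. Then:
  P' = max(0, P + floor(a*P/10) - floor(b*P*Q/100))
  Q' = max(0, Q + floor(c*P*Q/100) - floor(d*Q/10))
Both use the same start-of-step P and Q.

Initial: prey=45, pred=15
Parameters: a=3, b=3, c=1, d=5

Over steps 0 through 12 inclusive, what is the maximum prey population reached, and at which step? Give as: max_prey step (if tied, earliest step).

Step 1: prey: 45+13-20=38; pred: 15+6-7=14
Step 2: prey: 38+11-15=34; pred: 14+5-7=12
Step 3: prey: 34+10-12=32; pred: 12+4-6=10
Step 4: prey: 32+9-9=32; pred: 10+3-5=8
Step 5: prey: 32+9-7=34; pred: 8+2-4=6
Step 6: prey: 34+10-6=38; pred: 6+2-3=5
Step 7: prey: 38+11-5=44; pred: 5+1-2=4
Step 8: prey: 44+13-5=52; pred: 4+1-2=3
Step 9: prey: 52+15-4=63; pred: 3+1-1=3
Step 10: prey: 63+18-5=76; pred: 3+1-1=3
Step 11: prey: 76+22-6=92; pred: 3+2-1=4
Step 12: prey: 92+27-11=108; pred: 4+3-2=5
Max prey = 108 at step 12

Answer: 108 12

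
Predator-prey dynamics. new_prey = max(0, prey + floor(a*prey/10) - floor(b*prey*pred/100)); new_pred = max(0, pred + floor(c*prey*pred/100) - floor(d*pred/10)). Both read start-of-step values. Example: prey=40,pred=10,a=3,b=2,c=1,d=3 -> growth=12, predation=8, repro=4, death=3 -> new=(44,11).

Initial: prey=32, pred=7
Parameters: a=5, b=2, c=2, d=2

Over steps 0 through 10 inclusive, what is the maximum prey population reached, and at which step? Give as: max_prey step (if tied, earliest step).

Step 1: prey: 32+16-4=44; pred: 7+4-1=10
Step 2: prey: 44+22-8=58; pred: 10+8-2=16
Step 3: prey: 58+29-18=69; pred: 16+18-3=31
Step 4: prey: 69+34-42=61; pred: 31+42-6=67
Step 5: prey: 61+30-81=10; pred: 67+81-13=135
Step 6: prey: 10+5-27=0; pred: 135+27-27=135
Step 7: prey: 0+0-0=0; pred: 135+0-27=108
Step 8: prey: 0+0-0=0; pred: 108+0-21=87
Step 9: prey: 0+0-0=0; pred: 87+0-17=70
Step 10: prey: 0+0-0=0; pred: 70+0-14=56
Max prey = 69 at step 3

Answer: 69 3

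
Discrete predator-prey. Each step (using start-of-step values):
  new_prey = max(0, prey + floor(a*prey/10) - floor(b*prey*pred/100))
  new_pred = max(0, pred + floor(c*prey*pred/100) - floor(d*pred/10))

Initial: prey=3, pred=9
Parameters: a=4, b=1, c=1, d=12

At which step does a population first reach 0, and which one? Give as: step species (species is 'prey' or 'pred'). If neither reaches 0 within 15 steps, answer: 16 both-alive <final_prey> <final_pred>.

Answer: 1 pred

Derivation:
Step 1: prey: 3+1-0=4; pred: 9+0-10=0
First extinction: pred at step 1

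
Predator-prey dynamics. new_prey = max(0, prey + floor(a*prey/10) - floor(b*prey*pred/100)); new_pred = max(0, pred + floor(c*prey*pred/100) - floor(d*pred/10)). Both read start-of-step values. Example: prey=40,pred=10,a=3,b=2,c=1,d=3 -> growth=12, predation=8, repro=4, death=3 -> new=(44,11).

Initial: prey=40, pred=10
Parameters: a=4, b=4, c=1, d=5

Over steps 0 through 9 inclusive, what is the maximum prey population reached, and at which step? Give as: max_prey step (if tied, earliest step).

Step 1: prey: 40+16-16=40; pred: 10+4-5=9
Step 2: prey: 40+16-14=42; pred: 9+3-4=8
Step 3: prey: 42+16-13=45; pred: 8+3-4=7
Step 4: prey: 45+18-12=51; pred: 7+3-3=7
Step 5: prey: 51+20-14=57; pred: 7+3-3=7
Step 6: prey: 57+22-15=64; pred: 7+3-3=7
Step 7: prey: 64+25-17=72; pred: 7+4-3=8
Step 8: prey: 72+28-23=77; pred: 8+5-4=9
Step 9: prey: 77+30-27=80; pred: 9+6-4=11
Max prey = 80 at step 9

Answer: 80 9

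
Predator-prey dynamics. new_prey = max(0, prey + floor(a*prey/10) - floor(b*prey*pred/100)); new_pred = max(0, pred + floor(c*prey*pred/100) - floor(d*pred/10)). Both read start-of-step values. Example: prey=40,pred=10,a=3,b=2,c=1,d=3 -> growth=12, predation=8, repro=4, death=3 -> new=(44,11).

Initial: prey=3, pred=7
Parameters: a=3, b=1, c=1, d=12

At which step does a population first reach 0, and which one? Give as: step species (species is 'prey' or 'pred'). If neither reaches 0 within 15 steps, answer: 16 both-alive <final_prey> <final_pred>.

Answer: 1 pred

Derivation:
Step 1: prey: 3+0-0=3; pred: 7+0-8=0
First extinction: pred at step 1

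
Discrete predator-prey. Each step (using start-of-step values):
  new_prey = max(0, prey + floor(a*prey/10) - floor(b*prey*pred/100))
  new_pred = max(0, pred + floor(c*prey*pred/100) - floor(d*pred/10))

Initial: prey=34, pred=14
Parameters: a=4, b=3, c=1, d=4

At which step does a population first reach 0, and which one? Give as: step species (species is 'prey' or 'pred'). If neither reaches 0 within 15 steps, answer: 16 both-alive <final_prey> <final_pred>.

Step 1: prey: 34+13-14=33; pred: 14+4-5=13
Step 2: prey: 33+13-12=34; pred: 13+4-5=12
Step 3: prey: 34+13-12=35; pred: 12+4-4=12
Step 4: prey: 35+14-12=37; pred: 12+4-4=12
Step 5: prey: 37+14-13=38; pred: 12+4-4=12
Step 6: prey: 38+15-13=40; pred: 12+4-4=12
Step 7: prey: 40+16-14=42; pred: 12+4-4=12
Step 8: prey: 42+16-15=43; pred: 12+5-4=13
Step 9: prey: 43+17-16=44; pred: 13+5-5=13
Step 10: prey: 44+17-17=44; pred: 13+5-5=13
Steps 11-15: state stable at prey=44, pred=13 (no change)
No extinction within 15 steps

Answer: 16 both-alive 44 13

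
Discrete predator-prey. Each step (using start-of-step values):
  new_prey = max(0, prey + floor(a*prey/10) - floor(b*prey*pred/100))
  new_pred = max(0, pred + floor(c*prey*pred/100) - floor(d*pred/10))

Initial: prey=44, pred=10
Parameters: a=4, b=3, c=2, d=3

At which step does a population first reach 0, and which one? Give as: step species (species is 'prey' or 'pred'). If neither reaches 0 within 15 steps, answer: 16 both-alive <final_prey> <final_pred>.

Step 1: prey: 44+17-13=48; pred: 10+8-3=15
Step 2: prey: 48+19-21=46; pred: 15+14-4=25
Step 3: prey: 46+18-34=30; pred: 25+23-7=41
Step 4: prey: 30+12-36=6; pred: 41+24-12=53
Step 5: prey: 6+2-9=0; pred: 53+6-15=44
First extinction: prey at step 5

Answer: 5 prey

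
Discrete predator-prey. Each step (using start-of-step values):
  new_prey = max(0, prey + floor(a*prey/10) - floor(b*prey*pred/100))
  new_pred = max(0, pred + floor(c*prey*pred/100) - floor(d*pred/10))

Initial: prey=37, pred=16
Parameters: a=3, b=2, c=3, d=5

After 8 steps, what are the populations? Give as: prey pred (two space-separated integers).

Step 1: prey: 37+11-11=37; pred: 16+17-8=25
Step 2: prey: 37+11-18=30; pred: 25+27-12=40
Step 3: prey: 30+9-24=15; pred: 40+36-20=56
Step 4: prey: 15+4-16=3; pred: 56+25-28=53
Step 5: prey: 3+0-3=0; pred: 53+4-26=31
Step 6: prey: 0+0-0=0; pred: 31+0-15=16
Step 7: prey: 0+0-0=0; pred: 16+0-8=8
Step 8: prey: 0+0-0=0; pred: 8+0-4=4

Answer: 0 4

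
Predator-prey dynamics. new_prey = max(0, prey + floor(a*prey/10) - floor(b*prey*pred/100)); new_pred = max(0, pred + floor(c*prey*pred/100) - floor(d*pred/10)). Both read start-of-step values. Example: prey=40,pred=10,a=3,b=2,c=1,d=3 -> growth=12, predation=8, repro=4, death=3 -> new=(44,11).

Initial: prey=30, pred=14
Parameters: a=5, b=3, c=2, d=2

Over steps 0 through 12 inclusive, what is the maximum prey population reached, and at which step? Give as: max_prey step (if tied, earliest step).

Answer: 33 1

Derivation:
Step 1: prey: 30+15-12=33; pred: 14+8-2=20
Step 2: prey: 33+16-19=30; pred: 20+13-4=29
Step 3: prey: 30+15-26=19; pred: 29+17-5=41
Step 4: prey: 19+9-23=5; pred: 41+15-8=48
Step 5: prey: 5+2-7=0; pred: 48+4-9=43
Step 6: prey: 0+0-0=0; pred: 43+0-8=35
Step 7: prey: 0+0-0=0; pred: 35+0-7=28
Step 8: prey: 0+0-0=0; pred: 28+0-5=23
Step 9: prey: 0+0-0=0; pred: 23+0-4=19
Step 10: prey: 0+0-0=0; pred: 19+0-3=16
Step 11: prey: 0+0-0=0; pred: 16+0-3=13
Step 12: prey: 0+0-0=0; pred: 13+0-2=11
Max prey = 33 at step 1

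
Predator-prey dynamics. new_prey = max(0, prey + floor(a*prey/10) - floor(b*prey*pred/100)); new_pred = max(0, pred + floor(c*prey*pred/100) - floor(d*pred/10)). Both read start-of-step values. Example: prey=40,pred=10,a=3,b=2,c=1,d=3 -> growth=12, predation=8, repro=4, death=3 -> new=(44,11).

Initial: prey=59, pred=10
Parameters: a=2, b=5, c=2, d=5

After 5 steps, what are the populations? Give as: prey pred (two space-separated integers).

Step 1: prey: 59+11-29=41; pred: 10+11-5=16
Step 2: prey: 41+8-32=17; pred: 16+13-8=21
Step 3: prey: 17+3-17=3; pred: 21+7-10=18
Step 4: prey: 3+0-2=1; pred: 18+1-9=10
Step 5: prey: 1+0-0=1; pred: 10+0-5=5

Answer: 1 5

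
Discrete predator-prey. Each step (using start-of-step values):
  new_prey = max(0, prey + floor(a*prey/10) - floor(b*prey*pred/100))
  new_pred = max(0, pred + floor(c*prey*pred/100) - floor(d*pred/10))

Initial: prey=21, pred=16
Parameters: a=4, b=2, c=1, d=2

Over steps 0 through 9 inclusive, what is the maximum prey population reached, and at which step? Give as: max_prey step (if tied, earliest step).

Answer: 29 5

Derivation:
Step 1: prey: 21+8-6=23; pred: 16+3-3=16
Step 2: prey: 23+9-7=25; pred: 16+3-3=16
Step 3: prey: 25+10-8=27; pred: 16+4-3=17
Step 4: prey: 27+10-9=28; pred: 17+4-3=18
Step 5: prey: 28+11-10=29; pred: 18+5-3=20
Step 6: prey: 29+11-11=29; pred: 20+5-4=21
Step 7: prey: 29+11-12=28; pred: 21+6-4=23
Step 8: prey: 28+11-12=27; pred: 23+6-4=25
Step 9: prey: 27+10-13=24; pred: 25+6-5=26
Max prey = 29 at step 5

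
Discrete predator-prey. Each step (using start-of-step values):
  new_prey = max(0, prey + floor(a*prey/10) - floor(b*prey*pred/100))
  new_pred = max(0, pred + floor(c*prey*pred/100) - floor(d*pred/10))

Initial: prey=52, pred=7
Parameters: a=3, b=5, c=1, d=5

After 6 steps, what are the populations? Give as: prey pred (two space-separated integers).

Answer: 38 5

Derivation:
Step 1: prey: 52+15-18=49; pred: 7+3-3=7
Step 2: prey: 49+14-17=46; pred: 7+3-3=7
Step 3: prey: 46+13-16=43; pred: 7+3-3=7
Step 4: prey: 43+12-15=40; pred: 7+3-3=7
Step 5: prey: 40+12-14=38; pred: 7+2-3=6
Step 6: prey: 38+11-11=38; pred: 6+2-3=5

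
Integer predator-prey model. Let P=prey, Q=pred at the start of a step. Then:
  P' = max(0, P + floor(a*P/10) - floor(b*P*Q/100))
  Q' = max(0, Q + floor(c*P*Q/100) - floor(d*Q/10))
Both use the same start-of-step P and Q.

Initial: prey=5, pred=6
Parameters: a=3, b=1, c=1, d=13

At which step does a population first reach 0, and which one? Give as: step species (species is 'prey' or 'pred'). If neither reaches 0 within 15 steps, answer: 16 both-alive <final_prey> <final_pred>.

Step 1: prey: 5+1-0=6; pred: 6+0-7=0
First extinction: pred at step 1

Answer: 1 pred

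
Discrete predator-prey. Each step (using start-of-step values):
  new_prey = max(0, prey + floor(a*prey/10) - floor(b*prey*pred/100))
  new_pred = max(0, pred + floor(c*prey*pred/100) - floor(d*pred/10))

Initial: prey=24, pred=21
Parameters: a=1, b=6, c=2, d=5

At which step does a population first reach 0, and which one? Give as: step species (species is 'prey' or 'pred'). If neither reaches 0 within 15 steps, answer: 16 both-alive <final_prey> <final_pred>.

Step 1: prey: 24+2-30=0; pred: 21+10-10=21
First extinction: prey at step 1

Answer: 1 prey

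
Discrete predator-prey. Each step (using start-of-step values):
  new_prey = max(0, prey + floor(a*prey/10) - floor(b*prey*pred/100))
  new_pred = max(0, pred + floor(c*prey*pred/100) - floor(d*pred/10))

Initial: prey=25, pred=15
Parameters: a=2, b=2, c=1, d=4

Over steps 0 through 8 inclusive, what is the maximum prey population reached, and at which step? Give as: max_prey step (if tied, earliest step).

Step 1: prey: 25+5-7=23; pred: 15+3-6=12
Step 2: prey: 23+4-5=22; pred: 12+2-4=10
Step 3: prey: 22+4-4=22; pred: 10+2-4=8
Step 4: prey: 22+4-3=23; pred: 8+1-3=6
Step 5: prey: 23+4-2=25; pred: 6+1-2=5
Step 6: prey: 25+5-2=28; pred: 5+1-2=4
Step 7: prey: 28+5-2=31; pred: 4+1-1=4
Step 8: prey: 31+6-2=35; pred: 4+1-1=4
Max prey = 35 at step 8

Answer: 35 8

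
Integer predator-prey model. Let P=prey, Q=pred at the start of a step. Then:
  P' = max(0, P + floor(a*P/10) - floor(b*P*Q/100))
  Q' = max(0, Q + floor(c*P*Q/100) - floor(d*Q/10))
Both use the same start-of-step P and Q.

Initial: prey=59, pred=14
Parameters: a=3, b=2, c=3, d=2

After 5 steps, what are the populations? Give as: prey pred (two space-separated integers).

Answer: 0 111

Derivation:
Step 1: prey: 59+17-16=60; pred: 14+24-2=36
Step 2: prey: 60+18-43=35; pred: 36+64-7=93
Step 3: prey: 35+10-65=0; pred: 93+97-18=172
Step 4: prey: 0+0-0=0; pred: 172+0-34=138
Step 5: prey: 0+0-0=0; pred: 138+0-27=111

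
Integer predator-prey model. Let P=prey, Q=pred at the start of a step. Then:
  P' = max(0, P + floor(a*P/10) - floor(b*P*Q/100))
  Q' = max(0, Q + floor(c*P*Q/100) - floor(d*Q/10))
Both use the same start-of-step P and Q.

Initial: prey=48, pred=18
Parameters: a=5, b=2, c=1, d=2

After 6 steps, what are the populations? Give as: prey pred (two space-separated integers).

Answer: 3 58

Derivation:
Step 1: prey: 48+24-17=55; pred: 18+8-3=23
Step 2: prey: 55+27-25=57; pred: 23+12-4=31
Step 3: prey: 57+28-35=50; pred: 31+17-6=42
Step 4: prey: 50+25-42=33; pred: 42+21-8=55
Step 5: prey: 33+16-36=13; pred: 55+18-11=62
Step 6: prey: 13+6-16=3; pred: 62+8-12=58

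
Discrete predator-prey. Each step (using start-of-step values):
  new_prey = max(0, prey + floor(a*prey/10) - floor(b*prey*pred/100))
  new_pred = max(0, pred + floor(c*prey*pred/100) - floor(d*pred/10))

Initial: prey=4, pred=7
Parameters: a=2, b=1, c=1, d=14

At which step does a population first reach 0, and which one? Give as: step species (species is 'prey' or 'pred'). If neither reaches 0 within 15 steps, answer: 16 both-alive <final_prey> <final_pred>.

Step 1: prey: 4+0-0=4; pred: 7+0-9=0
First extinction: pred at step 1

Answer: 1 pred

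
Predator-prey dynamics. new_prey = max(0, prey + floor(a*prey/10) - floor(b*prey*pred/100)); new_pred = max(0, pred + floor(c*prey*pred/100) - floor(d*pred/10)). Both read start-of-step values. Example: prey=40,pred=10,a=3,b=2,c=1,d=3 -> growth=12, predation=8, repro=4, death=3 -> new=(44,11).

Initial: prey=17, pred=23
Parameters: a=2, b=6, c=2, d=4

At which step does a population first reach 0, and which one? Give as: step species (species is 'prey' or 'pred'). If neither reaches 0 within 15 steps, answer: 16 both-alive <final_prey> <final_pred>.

Step 1: prey: 17+3-23=0; pred: 23+7-9=21
First extinction: prey at step 1

Answer: 1 prey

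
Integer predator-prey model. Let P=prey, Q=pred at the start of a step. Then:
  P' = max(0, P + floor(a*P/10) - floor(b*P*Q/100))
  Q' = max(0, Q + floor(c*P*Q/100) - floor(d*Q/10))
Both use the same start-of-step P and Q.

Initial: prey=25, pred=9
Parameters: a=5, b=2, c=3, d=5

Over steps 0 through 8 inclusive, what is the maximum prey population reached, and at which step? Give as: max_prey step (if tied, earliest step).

Answer: 50 3

Derivation:
Step 1: prey: 25+12-4=33; pred: 9+6-4=11
Step 2: prey: 33+16-7=42; pred: 11+10-5=16
Step 3: prey: 42+21-13=50; pred: 16+20-8=28
Step 4: prey: 50+25-28=47; pred: 28+42-14=56
Step 5: prey: 47+23-52=18; pred: 56+78-28=106
Step 6: prey: 18+9-38=0; pred: 106+57-53=110
Step 7: prey: 0+0-0=0; pred: 110+0-55=55
Step 8: prey: 0+0-0=0; pred: 55+0-27=28
Max prey = 50 at step 3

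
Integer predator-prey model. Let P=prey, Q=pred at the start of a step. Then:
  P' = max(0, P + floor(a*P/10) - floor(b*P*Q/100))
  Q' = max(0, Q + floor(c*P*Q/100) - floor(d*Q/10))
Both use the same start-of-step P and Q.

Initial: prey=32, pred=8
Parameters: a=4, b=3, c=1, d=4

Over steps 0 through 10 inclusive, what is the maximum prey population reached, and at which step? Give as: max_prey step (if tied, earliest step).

Answer: 73 6

Derivation:
Step 1: prey: 32+12-7=37; pred: 8+2-3=7
Step 2: prey: 37+14-7=44; pred: 7+2-2=7
Step 3: prey: 44+17-9=52; pred: 7+3-2=8
Step 4: prey: 52+20-12=60; pred: 8+4-3=9
Step 5: prey: 60+24-16=68; pred: 9+5-3=11
Step 6: prey: 68+27-22=73; pred: 11+7-4=14
Step 7: prey: 73+29-30=72; pred: 14+10-5=19
Step 8: prey: 72+28-41=59; pred: 19+13-7=25
Step 9: prey: 59+23-44=38; pred: 25+14-10=29
Step 10: prey: 38+15-33=20; pred: 29+11-11=29
Max prey = 73 at step 6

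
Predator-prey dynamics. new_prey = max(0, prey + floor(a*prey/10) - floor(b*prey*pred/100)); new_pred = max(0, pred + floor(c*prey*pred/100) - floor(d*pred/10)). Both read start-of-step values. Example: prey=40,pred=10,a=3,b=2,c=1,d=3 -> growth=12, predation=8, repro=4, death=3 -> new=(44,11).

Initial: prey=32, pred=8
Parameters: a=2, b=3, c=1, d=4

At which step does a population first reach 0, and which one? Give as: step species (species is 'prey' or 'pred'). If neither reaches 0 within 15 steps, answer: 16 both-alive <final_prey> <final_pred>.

Step 1: prey: 32+6-7=31; pred: 8+2-3=7
Step 2: prey: 31+6-6=31; pred: 7+2-2=7
Steps 3-15: state stable at prey=31, pred=7 (no change)
No extinction within 15 steps

Answer: 16 both-alive 31 7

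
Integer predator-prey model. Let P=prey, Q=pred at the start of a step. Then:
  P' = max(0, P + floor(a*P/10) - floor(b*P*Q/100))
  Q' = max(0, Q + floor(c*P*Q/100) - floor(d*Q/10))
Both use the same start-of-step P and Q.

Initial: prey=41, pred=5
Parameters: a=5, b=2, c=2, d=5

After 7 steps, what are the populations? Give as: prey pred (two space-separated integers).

Answer: 0 91

Derivation:
Step 1: prey: 41+20-4=57; pred: 5+4-2=7
Step 2: prey: 57+28-7=78; pred: 7+7-3=11
Step 3: prey: 78+39-17=100; pred: 11+17-5=23
Step 4: prey: 100+50-46=104; pred: 23+46-11=58
Step 5: prey: 104+52-120=36; pred: 58+120-29=149
Step 6: prey: 36+18-107=0; pred: 149+107-74=182
Step 7: prey: 0+0-0=0; pred: 182+0-91=91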